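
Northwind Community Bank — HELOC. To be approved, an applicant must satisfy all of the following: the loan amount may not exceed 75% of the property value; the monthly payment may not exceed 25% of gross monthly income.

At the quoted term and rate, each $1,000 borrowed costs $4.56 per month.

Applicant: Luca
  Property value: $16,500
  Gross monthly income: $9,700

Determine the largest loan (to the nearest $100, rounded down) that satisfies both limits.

$12,300

Payment cap: 25% × $9,700 = $2,425/month.
At $4.56 per $1,000, that supports 2,425/4.56 × 1,000 ≈ $531,798 → $531,700.
LTV cap: 75% × $16,500 = $12,375 → $12,300.
Binding constraint: loan-to-value.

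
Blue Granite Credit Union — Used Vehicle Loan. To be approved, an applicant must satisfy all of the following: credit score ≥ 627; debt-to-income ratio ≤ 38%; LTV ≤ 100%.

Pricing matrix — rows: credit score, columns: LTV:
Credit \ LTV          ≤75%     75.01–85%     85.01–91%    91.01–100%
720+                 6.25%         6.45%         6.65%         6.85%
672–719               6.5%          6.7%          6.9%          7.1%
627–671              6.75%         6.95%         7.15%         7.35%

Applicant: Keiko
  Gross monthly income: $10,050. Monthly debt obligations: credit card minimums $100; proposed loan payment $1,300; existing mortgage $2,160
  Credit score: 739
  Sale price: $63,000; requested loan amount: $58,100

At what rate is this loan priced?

Credit score 739 ≥ 627; Total monthly debts = (100 + 1,300 + 2,160) = 3,560. DTI = 3,560/10,050 = 35.4% ≤ 38%
LTV = 58,100/63,000 = 92.2% ≤ 100%
Credit 739 → row 720+; LTV 92.2% → column 91.01–100%. Grid cell → 6.85%.

6.85%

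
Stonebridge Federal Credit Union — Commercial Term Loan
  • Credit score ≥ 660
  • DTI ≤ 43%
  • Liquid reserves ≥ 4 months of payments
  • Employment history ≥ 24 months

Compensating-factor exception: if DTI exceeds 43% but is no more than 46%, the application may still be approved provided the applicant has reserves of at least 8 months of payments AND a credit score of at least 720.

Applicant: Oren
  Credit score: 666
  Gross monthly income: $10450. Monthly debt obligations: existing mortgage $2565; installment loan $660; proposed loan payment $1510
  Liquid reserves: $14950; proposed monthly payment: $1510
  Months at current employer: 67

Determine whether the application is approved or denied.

Credit score 666 ≥ 660 (meets base)
Total debts = (2,565 + 660 + 1,510) = 4,735. DTI: 4,735 ÷ 10,450 = 45.3%, over the 43% base limit.
Reserves = 14,950/1,510 = 9.9 months ≥ 4
Employment 67 ≥ 24 months
DTI 45.3% is within the 43%–46% exception band; checking compensating factors.
Reserves 9.9 ≥ 8 months; credit score 666 < 720.
Override conditions not both satisfied; exception does not apply.

Denied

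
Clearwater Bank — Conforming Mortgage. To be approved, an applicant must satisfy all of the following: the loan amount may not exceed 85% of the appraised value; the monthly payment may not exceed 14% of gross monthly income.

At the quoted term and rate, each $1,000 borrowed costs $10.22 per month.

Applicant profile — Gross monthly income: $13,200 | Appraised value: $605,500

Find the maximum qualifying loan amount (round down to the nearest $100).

Payment cap: 14% × $13,200 = $1,848/month.
At $10.22 per $1,000, that supports 1,848/10.22 × 1,000 ≈ $180,821 → $180,800.
LTV cap: 85% × $605,500 = $514,675 → $514,600.
Binding constraint: payment-to-income.

$180,800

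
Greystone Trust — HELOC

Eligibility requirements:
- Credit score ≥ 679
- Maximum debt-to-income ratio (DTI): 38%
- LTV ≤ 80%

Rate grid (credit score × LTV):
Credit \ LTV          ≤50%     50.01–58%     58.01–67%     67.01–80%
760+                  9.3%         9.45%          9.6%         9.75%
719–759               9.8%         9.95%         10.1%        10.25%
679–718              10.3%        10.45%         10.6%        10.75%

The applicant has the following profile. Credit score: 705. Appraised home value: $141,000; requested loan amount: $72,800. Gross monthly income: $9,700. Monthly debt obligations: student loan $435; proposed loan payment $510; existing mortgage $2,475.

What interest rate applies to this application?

10.45%

Credit score 705 ≥ 679; Total monthly debts = (435 + 510 + 2,475) = 3,420. DTI: 3,420 ÷ 9,700 = 35.3%, within the 38% cap
LTV = 72,800/141,000 = 51.6% ≤ 80%
Row: 705 falls in 679–718. Column: 51.6% falls in 50.01–58%. Rate = 10.45%.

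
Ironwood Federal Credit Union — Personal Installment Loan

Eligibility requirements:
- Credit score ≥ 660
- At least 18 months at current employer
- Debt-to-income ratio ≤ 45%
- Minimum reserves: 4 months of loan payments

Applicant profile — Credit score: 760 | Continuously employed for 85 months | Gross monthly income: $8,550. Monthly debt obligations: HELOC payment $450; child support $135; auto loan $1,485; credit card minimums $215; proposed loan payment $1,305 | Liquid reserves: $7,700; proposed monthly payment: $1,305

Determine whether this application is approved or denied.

Approved

Credit score 760 ≥ 660 (meets)
Employment 85 ≥ 18 months
Total monthly debts = (450 + 135 + 1,485 + 215 + 1,305) = 3,590. Debt-to-income = 3,590/8,550 = 42% — meets 45% limit
Reserves: 7,700 ÷ 1,305 = 5.9 months (meets 4-month minimum)
All criteria satisfied.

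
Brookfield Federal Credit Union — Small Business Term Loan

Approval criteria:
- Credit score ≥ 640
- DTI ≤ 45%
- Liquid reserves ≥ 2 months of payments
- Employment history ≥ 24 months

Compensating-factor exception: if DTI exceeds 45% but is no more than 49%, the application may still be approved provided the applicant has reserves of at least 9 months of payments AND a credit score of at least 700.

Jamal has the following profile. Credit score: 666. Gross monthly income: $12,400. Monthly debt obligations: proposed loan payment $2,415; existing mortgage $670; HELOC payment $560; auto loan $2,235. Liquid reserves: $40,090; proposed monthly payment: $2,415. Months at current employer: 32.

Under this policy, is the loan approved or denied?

Denied

Credit score 666 ≥ 640 (meets base)
Total debts = (2,415 + 670 + 560 + 2,235) = 5,880. DTI = 5,880/12,400 = 47.4% > 45% — standard DTI limit exceeded.
Reserves = 40,090/2,415 = 16.6 months ≥ 2
Employment 32 ≥ 24 months
DTI 47.4% is within the 45%–49% exception band; checking compensating factors.
Override check — reserves: 16.6 mo (ok); score: 666 (below 700).
Override conditions not both satisfied; exception does not apply.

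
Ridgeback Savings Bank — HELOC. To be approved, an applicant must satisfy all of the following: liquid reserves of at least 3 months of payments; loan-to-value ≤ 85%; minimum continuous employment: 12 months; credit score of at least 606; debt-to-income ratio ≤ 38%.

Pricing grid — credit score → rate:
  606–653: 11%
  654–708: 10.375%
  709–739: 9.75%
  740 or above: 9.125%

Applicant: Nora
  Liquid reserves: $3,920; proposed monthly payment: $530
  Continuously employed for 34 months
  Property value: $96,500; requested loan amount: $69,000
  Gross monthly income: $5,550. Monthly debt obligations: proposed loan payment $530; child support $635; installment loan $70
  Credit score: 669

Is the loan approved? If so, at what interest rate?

Credit score 669 ≥ 606 (meets minimum)
Employment 34 ≥ 12 months
LTV = 69,000/96,500 = 71.5% ≤ 85%
Total monthly debts = (530 + 635 + 70) = 1,235. Debt-to-income = 1,235/5,550 = 22.3% — meets 38% limit
Liquid reserves cover 3,920/530 = 7.4 months — ≥ 3 required
All requirements met. Score 669 falls in the 654–708 tier → 10.375%.

Approved at 10.375%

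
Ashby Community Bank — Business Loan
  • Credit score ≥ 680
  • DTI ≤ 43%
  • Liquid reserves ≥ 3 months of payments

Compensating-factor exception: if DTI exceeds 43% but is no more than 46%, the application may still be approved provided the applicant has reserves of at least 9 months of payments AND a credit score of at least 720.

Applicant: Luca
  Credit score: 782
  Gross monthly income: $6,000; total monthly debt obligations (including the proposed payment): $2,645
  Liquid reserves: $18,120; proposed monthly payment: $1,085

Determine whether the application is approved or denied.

Approved

Credit score 782 ≥ 680 (meets base)
DTI: 2,645 ÷ 6,000 = 44.1%, over the 43% base limit.
Reserves = 18,120/1,085 = 16.7 months ≥ 3
44.1% falls in the override range (43%–46%), so the compensating-factor test applies.
Reserves 16.7 ≥ 9 months; credit score 782 ≥ 720.
Both compensating conditions met → exception applies.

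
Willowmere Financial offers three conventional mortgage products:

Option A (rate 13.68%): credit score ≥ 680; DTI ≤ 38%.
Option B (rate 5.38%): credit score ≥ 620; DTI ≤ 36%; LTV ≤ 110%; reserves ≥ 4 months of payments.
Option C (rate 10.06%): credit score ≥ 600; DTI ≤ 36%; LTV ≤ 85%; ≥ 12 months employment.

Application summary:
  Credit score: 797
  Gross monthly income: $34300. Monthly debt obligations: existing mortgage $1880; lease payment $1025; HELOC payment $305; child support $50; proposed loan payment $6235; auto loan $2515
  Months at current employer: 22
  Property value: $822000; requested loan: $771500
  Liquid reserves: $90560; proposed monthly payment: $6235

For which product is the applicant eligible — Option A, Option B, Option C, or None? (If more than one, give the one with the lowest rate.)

Total debts = (1,880 + 1,025 + 305 + 50 + 6,235 + 2,515) = 12,010; DTI = 12,010/34,300 = 35%.
LTV = 771,500/822,000 = 93.9%.
Reserves = 90,560/6,235 = 14.5 months.
Option A: score 797 ≥ 680; DTI 35% ≤ 38% → qualifies.
Option B: score 797 ≥ 620; DTI 35% ≤ 36%; LTV 93.9% ≤ 110%; reserves 14.5 ≥ 4 mo → qualifies.
Option C: score 797 ≥ 600; DTI 35% ≤ 36%; LTV 93.9% > 85%; employment 22 ≥ 12 mo → does not qualify.
Qualifying: Option A, Option B. Lowest rate is 5.38% → Option B.

Option B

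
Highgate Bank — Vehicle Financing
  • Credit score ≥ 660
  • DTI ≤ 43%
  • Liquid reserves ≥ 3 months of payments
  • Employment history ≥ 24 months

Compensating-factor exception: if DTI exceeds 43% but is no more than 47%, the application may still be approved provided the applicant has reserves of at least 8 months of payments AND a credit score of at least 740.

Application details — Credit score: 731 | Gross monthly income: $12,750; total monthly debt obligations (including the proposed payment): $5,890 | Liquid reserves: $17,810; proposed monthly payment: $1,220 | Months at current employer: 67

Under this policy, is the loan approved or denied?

Denied

Credit score 731 ≥ 660 (meets base)
DTI = 5,890/12,750 = 46.2% > 43% — standard DTI limit exceeded.
Reserves = 17,810/1,220 = 14.6 months ≥ 3
Employment 67 ≥ 24 months
46.2% falls in the override range (43%–47%), so the compensating-factor test applies.
Reserves 14.6 ≥ 8 months; credit score 731 < 740.
Compensating-factor requirement not fully met.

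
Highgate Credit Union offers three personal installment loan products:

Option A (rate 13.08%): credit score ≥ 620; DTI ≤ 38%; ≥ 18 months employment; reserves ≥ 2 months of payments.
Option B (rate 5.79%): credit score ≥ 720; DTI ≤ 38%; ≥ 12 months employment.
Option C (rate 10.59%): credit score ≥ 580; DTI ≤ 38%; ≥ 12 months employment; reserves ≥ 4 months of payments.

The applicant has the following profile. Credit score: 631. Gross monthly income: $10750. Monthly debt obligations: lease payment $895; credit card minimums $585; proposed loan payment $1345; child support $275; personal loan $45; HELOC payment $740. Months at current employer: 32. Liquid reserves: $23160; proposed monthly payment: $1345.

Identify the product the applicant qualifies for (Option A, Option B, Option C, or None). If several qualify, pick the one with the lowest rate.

Option C

Total debts = (895 + 585 + 1,345 + 275 + 45 + 740) = 3,885; DTI = 3,885/10,750 = 36.1%.
Reserves = 23,160/1,345 = 17.2 months.
Option A: score 631 ≥ 620; DTI 36.1% ≤ 38%; employment 32 ≥ 18 mo; reserves 17.2 ≥ 2 mo → qualifies.
Option B: score 631 < 720; DTI 36.1% ≤ 38%; employment 32 ≥ 12 mo → does not qualify.
Option C: score 631 ≥ 580; DTI 36.1% ≤ 38%; employment 32 ≥ 12 mo; reserves 17.2 ≥ 4 mo → qualifies.
Qualifying: Option A, Option C. Lowest rate is 10.59% → Option C.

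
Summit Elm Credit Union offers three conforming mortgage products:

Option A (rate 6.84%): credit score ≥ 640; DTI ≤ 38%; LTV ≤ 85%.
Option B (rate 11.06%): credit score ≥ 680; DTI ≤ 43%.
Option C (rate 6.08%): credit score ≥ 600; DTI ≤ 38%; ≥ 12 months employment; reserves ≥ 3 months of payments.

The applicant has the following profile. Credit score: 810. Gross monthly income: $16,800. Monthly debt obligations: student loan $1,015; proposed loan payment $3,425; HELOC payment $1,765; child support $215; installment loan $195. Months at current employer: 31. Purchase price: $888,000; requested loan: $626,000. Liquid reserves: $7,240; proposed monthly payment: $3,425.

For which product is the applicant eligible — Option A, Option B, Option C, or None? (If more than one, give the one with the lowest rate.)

Total debts = (1,015 + 3,425 + 1,765 + 215 + 195) = 6,615; DTI = 6,615/16,800 = 39.4%.
LTV = 626,000/888,000 = 70.5%.
Reserves = 7,240/3,425 = 2.1 months.
Option A: score 810 ≥ 640; DTI 39.4% > 38%; LTV 70.5% ≤ 85% → does not qualify.
Option B: score 810 ≥ 680; DTI 39.4% ≤ 43% → qualifies.
Option C: score 810 ≥ 600; DTI 39.4% > 38%; employment 31 ≥ 12 mo; reserves 2.1 < 3 mo → does not qualify.

Option B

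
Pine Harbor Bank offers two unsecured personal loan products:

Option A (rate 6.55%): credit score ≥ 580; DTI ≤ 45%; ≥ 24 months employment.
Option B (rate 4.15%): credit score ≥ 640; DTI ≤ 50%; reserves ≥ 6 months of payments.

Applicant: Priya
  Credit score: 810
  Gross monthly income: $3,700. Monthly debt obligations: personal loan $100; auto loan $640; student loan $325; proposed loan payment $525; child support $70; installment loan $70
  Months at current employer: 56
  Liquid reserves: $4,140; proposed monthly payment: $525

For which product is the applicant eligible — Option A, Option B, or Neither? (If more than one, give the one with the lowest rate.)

Option B

Total debts = (100 + 640 + 325 + 525 + 70 + 70) = 1,730; DTI = 1,730/3,700 = 46.8%.
Reserves = 4,140/525 = 7.9 months.
Option A: score 810 ≥ 580; DTI 46.8% > 45%; employment 56 ≥ 24 mo → does not qualify.
Option B: score 810 ≥ 640; DTI 46.8% ≤ 50%; reserves 7.9 ≥ 6 mo → qualifies.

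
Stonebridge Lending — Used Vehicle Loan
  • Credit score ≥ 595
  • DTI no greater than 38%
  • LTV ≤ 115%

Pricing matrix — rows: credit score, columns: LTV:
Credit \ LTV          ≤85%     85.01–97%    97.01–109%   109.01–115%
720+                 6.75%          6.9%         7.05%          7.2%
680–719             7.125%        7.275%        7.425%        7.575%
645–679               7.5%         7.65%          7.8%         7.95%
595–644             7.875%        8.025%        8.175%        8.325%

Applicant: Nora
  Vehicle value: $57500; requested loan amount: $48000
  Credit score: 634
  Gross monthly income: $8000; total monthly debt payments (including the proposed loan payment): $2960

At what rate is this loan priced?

7.875%

Credit score 634 ≥ 595; Debt-to-income = 2,960/8,000 = 37% — meets 38% limit
Loan-to-value = 48,000/57,500 = 83.5% — pass (115% max)
Row: 634 falls in 595–644. Column: 83.5% falls in ≤85%. Rate = 7.875%.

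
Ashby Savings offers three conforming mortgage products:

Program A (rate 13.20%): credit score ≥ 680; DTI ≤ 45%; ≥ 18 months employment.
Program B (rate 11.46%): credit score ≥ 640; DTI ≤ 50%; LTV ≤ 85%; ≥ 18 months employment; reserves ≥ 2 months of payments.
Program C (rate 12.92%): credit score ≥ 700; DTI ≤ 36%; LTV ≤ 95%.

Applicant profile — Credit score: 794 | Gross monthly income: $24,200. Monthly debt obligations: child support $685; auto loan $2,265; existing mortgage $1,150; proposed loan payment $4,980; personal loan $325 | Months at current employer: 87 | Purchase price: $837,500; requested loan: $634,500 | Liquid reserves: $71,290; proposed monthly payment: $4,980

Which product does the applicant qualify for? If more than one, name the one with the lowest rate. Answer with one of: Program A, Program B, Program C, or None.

Program B

Total debts = (685 + 2,265 + 1,150 + 4,980 + 325) = 9,405; DTI = 9,405/24,200 = 38.9%.
LTV = 634,500/837,500 = 75.8%.
Reserves = 71,290/4,980 = 14.3 months.
Program A: score 794 ≥ 680; DTI 38.9% ≤ 45%; employment 87 ≥ 18 mo → qualifies.
Program B: score 794 ≥ 640; DTI 38.9% ≤ 50%; LTV 75.8% ≤ 85%; employment 87 ≥ 18 mo; reserves 14.3 ≥ 2 mo → qualifies.
Program C: score 794 ≥ 700; DTI 38.9% > 36%; LTV 75.8% ≤ 95% → does not qualify.
Qualifying: Program A, Program B. Lowest rate is 11.46% → Program B.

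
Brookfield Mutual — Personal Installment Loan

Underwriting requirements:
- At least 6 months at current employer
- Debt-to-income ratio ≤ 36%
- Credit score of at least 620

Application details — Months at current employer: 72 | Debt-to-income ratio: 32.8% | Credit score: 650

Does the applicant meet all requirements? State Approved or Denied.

Approved

Employment 72 ≥ 6 months
DTI 32.8% ≤ 36%
Credit score 650 ≥ 620 (meets)
All criteria satisfied.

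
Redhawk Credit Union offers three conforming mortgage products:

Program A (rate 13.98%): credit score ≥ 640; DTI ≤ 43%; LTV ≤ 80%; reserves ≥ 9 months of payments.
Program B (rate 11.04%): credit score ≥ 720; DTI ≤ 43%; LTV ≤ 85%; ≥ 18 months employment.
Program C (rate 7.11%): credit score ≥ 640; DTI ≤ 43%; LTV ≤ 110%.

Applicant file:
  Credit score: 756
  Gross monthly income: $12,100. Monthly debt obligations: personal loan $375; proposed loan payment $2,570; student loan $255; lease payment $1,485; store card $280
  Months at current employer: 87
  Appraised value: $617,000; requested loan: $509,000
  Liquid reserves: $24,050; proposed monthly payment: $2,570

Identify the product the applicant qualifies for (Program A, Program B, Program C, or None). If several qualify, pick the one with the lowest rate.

Program C

Total debts = (375 + 2,570 + 255 + 1,485 + 280) = 4,965; DTI = 4,965/12,100 = 41%.
LTV = 509,000/617,000 = 82.5%.
Reserves = 24,050/2,570 = 9.4 months.
Program A: score 756 ≥ 640; DTI 41% ≤ 43%; LTV 82.5% > 80%; reserves 9.4 ≥ 9 mo → does not qualify.
Program B: score 756 ≥ 720; DTI 41% ≤ 43%; LTV 82.5% ≤ 85%; employment 87 ≥ 18 mo → qualifies.
Program C: score 756 ≥ 640; DTI 41% ≤ 43%; LTV 82.5% ≤ 110% → qualifies.
Qualifying: Program B, Program C. Lowest rate is 7.11% → Program C.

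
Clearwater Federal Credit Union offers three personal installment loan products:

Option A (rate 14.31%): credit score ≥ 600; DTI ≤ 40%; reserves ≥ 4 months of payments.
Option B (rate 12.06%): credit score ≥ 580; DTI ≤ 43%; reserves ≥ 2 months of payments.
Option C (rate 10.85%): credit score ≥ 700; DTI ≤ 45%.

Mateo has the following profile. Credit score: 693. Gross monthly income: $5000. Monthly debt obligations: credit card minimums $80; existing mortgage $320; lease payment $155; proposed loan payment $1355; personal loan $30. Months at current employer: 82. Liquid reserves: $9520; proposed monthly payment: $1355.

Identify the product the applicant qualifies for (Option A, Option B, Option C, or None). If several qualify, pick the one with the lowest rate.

Total debts = (80 + 320 + 155 + 1,355 + 30) = 1,940; DTI = 1,940/5,000 = 38.8%.
Reserves = 9,520/1,355 = 7.0 months.
Option A: score 693 ≥ 600; DTI 38.8% ≤ 40%; reserves 7.0 ≥ 4 mo → qualifies.
Option B: score 693 ≥ 580; DTI 38.8% ≤ 43%; reserves 7.0 ≥ 2 mo → qualifies.
Option C: score 693 < 700; DTI 38.8% ≤ 45% → does not qualify.
Qualifying: Option A, Option B. Lowest rate is 12.06% → Option B.

Option B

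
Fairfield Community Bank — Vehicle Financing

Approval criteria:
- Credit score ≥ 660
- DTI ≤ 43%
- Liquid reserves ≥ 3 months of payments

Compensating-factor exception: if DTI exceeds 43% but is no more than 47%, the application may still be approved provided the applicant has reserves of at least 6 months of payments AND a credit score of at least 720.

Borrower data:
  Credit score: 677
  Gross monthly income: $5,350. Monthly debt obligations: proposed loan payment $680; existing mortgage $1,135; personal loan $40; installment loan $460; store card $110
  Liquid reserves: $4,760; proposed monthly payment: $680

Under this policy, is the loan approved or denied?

Denied

Credit score 677 ≥ 660 (meets base)
Total debts = (680 + 1,135 + 40 + 460 + 110) = 2,425. DTI: 2,425 ÷ 5,350 = 45.3%, over the 43% base limit.
Reserves = 4,760/680 = 7.0 months ≥ 3
DTI 45.3% is within the 43%–47% exception band; checking compensating factors.
Reserves 7.0 ≥ 6 months; credit score 677 < 720.
Compensating-factor requirement not fully met.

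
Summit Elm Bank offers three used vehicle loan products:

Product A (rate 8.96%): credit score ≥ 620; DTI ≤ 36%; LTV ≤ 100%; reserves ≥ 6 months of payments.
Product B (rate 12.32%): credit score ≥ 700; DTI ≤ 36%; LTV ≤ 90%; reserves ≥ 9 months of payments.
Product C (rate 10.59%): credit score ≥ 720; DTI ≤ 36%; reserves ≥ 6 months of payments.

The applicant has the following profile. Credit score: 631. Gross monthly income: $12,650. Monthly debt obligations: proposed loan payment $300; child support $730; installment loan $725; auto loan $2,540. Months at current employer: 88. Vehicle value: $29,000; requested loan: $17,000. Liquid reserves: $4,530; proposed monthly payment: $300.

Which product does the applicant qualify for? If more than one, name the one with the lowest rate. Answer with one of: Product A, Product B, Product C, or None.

Product A

Total debts = (300 + 730 + 725 + 2,540) = 4,295; DTI = 4,295/12,650 = 34%.
LTV = 17,000/29,000 = 58.6%.
Reserves = 4,530/300 = 15.1 months.
Product A: score 631 ≥ 620; DTI 34% ≤ 36%; LTV 58.6% ≤ 100%; reserves 15.1 ≥ 6 mo → qualifies.
Product B: score 631 < 700; DTI 34% ≤ 36%; LTV 58.6% ≤ 90%; reserves 15.1 ≥ 9 mo → does not qualify.
Product C: score 631 < 720; DTI 34% ≤ 36%; reserves 15.1 ≥ 6 mo → does not qualify.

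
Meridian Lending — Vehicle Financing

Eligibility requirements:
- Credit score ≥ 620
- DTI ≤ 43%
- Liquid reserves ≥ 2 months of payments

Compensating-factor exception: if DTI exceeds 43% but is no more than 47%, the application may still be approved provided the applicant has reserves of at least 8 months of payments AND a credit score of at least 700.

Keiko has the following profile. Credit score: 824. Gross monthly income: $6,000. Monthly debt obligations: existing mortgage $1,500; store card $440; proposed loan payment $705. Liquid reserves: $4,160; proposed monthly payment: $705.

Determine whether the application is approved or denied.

Credit score 824 ≥ 620 (meets base)
Total debts = (1,500 + 440 + 705) = 2,645. DTI = 2,645/6,000 = 44.1% > 43% — standard DTI limit exceeded.
Reserves: 4,160 ÷ 705 = 5.9 months (meets 2-month minimum)
44.1% falls in the override range (43%–47%), so the compensating-factor test applies.
Override check — reserves: 5.9 mo (short of 8); score: 824 (ok).
Compensating-factor requirement not fully met.

Denied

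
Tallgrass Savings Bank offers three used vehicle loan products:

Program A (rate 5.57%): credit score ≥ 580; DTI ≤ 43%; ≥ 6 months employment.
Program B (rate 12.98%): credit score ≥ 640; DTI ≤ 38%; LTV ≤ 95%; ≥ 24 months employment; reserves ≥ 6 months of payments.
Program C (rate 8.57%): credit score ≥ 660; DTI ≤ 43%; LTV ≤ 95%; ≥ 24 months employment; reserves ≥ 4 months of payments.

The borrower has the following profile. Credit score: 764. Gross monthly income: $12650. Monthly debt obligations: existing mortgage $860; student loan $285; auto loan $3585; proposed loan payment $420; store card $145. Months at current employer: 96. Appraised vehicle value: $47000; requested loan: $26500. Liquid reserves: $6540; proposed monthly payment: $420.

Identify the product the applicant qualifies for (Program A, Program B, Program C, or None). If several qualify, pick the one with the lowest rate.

Total debts = (860 + 285 + 3,585 + 420 + 145) = 5,295; DTI = 5,295/12,650 = 41.9%.
LTV = 26,500/47,000 = 56.4%.
Reserves = 6,540/420 = 15.6 months.
Program A: score 764 ≥ 580; DTI 41.9% ≤ 43%; employment 96 ≥ 6 mo → qualifies.
Program B: score 764 ≥ 640; DTI 41.9% > 38%; LTV 56.4% ≤ 95%; employment 96 ≥ 24 mo; reserves 15.6 ≥ 6 mo → does not qualify.
Program C: score 764 ≥ 660; DTI 41.9% ≤ 43%; LTV 56.4% ≤ 95%; employment 96 ≥ 24 mo; reserves 15.6 ≥ 4 mo → qualifies.
Qualifying: Program A, Program C. Lowest rate is 5.57% → Program A.

Program A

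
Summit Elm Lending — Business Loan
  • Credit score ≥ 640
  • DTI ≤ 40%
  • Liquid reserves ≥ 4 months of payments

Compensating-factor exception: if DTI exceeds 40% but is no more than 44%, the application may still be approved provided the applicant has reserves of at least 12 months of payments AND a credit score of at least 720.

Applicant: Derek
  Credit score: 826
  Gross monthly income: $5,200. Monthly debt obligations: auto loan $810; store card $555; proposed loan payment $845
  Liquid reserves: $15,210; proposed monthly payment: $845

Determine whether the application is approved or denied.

Approved

Credit score 826 ≥ 640 (meets base)
Total debts = (810 + 555 + 845) = 2,210. DTI = 2,210/5,200 = 42.5% > 40% — standard DTI limit exceeded.
Reserves: 15,210 ÷ 845 = 18.0 months (meets 4-month minimum)
42.5% falls in the override range (40%–44%), so the compensating-factor test applies.
Reserves 18.0 ≥ 12 months; credit score 826 ≥ 720.
Both compensating conditions met → exception applies.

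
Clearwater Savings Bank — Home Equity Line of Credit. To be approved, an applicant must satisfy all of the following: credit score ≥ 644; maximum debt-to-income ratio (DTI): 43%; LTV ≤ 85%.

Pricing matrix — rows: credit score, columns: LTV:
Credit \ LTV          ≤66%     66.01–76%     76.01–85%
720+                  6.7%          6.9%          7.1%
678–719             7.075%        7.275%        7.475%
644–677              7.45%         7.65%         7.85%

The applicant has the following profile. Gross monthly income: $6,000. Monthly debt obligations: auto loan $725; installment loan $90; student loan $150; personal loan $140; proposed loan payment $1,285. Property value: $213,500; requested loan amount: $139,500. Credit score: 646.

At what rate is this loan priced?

7.45%

Credit score 646 ≥ 644; Total monthly debts = (725 + 90 + 150 + 140 + 1,285) = 2,390. Debt-to-income = 2,390/6,000 = 39.8% — meets 43% limit
LTV: 139,500 ÷ 213,500 = 65.3%, within 85% cap
Credit 646 → row 644–677; LTV 65.3% → column ≤66%. Grid cell → 7.45%.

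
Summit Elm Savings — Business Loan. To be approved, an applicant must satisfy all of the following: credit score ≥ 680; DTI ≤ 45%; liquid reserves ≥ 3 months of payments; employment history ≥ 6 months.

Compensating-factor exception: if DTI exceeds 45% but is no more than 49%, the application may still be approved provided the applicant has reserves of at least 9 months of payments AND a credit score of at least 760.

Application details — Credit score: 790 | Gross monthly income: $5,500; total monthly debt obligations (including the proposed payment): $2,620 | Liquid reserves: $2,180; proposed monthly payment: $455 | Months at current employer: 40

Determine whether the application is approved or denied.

Credit score 790 ≥ 680 (meets base)
DTI: 2,620 ÷ 5,500 = 47.6%, over the 45% base limit.
Reserves = 2,180/455 = 4.8 months ≥ 3
Employment 40 ≥ 6 months
47.6% falls in the override range (45%–49%), so the compensating-factor test applies.
Override check — reserves: 4.8 mo (short of 9); score: 790 (ok).
Override conditions not both satisfied; exception does not apply.

Denied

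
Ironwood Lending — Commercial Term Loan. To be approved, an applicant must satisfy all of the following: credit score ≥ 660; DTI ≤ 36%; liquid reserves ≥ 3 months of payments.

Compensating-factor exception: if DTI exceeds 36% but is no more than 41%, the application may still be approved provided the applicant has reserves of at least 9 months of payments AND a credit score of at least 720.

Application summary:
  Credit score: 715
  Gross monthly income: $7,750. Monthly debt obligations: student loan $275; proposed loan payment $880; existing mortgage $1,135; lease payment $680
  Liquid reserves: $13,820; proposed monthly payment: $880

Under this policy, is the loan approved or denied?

Credit score 715 ≥ 660 (meets base)
Total debts = (275 + 880 + 1,135 + 680) = 2,970. DTI = 2,970/7,750 = 38.3% > 36% — standard DTI limit exceeded.
Liquid reserves cover 13,820/880 = 15.7 months — ≥ 3 required
38.3% falls in the override range (36%–41%), so the compensating-factor test applies.
Override check — reserves: 15.7 mo (ok); score: 715 (below 720).
Override conditions not both satisfied; exception does not apply.

Denied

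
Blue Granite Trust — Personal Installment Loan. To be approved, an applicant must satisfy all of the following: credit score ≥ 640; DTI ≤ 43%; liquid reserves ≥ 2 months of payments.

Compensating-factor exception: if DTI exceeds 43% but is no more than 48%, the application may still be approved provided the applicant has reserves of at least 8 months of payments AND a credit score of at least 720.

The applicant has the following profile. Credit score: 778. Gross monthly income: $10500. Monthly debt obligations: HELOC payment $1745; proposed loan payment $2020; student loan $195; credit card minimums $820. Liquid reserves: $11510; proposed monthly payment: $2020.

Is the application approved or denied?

Denied

Credit score 778 ≥ 640 (meets base)
Total debts = (1,745 + 2,020 + 195 + 820) = 4,780. DTI: 4,780 ÷ 10,500 = 45.5%, over the 43% base limit.
Reserves: 11,510 ÷ 2,020 = 5.7 months (meets 2-month minimum)
45.5% falls in the override range (43%–48%), so the compensating-factor test applies.
Override check — reserves: 5.7 mo (short of 8); score: 778 (ok).
Compensating-factor requirement not fully met.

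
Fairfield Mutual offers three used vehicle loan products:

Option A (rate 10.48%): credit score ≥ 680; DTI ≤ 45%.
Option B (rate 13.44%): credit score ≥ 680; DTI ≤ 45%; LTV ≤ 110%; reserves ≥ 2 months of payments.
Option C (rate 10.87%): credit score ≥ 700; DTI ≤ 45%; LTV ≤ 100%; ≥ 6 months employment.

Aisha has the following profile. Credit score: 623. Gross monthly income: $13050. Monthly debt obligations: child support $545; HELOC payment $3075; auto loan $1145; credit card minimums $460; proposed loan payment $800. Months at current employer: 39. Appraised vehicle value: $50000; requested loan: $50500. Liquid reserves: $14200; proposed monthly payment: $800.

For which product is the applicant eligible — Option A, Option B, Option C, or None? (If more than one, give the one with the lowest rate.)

Total debts = (545 + 3,075 + 1,145 + 460 + 800) = 6,025; DTI = 6,025/13,050 = 46.2%.
LTV = 50,500/50,000 = 101%.
Reserves = 14,200/800 = 17.8 months.
Option A: score 623 < 680; DTI 46.2% > 45% → does not qualify.
Option B: score 623 < 680; DTI 46.2% > 45%; LTV 101% ≤ 110%; reserves 17.8 ≥ 2 mo → does not qualify.
Option C: score 623 < 700; DTI 46.2% > 45%; LTV 101% > 100%; employment 39 ≥ 6 mo → does not qualify.

None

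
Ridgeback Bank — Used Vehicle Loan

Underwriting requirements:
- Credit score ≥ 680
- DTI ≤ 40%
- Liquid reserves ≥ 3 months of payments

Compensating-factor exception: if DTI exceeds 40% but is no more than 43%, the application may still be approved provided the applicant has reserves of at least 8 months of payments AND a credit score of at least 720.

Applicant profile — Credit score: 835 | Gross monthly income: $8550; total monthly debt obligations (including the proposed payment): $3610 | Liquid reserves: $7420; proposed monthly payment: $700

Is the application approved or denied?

Credit score 835 ≥ 680 (meets base)
DTI = 3,610/8,550 = 42.2% > 40% — standard DTI limit exceeded.
Reserves = 7,420/700 = 10.6 months ≥ 3
42.2% falls in the override range (40%–43%), so the compensating-factor test applies.
Reserves 10.6 ≥ 8 months; credit score 835 ≥ 720.
Both compensating conditions met → exception applies.

Approved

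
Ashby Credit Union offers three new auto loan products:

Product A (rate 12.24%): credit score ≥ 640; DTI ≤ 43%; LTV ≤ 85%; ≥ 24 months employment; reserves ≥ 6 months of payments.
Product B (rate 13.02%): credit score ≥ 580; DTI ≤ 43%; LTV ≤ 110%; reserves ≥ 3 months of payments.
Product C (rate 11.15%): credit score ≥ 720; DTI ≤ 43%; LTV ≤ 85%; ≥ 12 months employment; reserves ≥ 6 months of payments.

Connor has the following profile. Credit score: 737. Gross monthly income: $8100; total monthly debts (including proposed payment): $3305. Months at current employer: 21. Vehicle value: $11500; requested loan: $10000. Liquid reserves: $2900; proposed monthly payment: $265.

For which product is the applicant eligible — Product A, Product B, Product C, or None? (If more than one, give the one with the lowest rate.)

DTI = 3,305/8,100 = 40.8%.
LTV = 10,000/11,500 = 87%.
Reserves = 2,900/265 = 10.9 months.
Product A: score 737 ≥ 640; DTI 40.8% ≤ 43%; LTV 87% > 85%; employment 21 < 24 mo; reserves 10.9 ≥ 6 mo → does not qualify.
Product B: score 737 ≥ 580; DTI 40.8% ≤ 43%; LTV 87% ≤ 110%; reserves 10.9 ≥ 3 mo → qualifies.
Product C: score 737 ≥ 720; DTI 40.8% ≤ 43%; LTV 87% > 85%; employment 21 ≥ 12 mo; reserves 10.9 ≥ 6 mo → does not qualify.

Product B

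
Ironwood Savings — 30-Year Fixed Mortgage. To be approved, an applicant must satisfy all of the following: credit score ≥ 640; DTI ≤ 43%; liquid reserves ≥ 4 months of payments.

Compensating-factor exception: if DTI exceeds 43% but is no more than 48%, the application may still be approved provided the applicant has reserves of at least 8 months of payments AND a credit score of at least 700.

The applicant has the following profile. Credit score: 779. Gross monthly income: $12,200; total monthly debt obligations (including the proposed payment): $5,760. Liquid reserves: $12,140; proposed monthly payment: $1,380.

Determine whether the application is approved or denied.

Approved

Credit score 779 ≥ 640 (meets base)
DTI: 5,760 ÷ 12,200 = 47.2%, over the 43% base limit.
Liquid reserves cover 12,140/1,380 = 8.8 months — ≥ 4 required
DTI 47.2% is within the 43%–48% exception band; checking compensating factors.
Override check — reserves: 8.8 mo (ok); score: 779 (ok).
Both compensating conditions met → exception applies.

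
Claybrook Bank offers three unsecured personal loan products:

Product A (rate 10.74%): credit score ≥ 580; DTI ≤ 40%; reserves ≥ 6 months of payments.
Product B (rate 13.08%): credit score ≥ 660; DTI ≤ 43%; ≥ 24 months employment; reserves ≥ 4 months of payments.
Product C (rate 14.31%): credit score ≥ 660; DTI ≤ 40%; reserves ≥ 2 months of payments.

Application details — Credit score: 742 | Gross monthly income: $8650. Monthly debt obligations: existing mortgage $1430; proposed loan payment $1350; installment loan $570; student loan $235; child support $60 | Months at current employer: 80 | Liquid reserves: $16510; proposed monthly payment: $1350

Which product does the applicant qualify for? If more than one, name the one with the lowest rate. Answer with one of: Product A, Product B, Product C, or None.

Total debts = (1,430 + 1,350 + 570 + 235 + 60) = 3,645; DTI = 3,645/8,650 = 42.1%.
Reserves = 16,510/1,350 = 12.2 months.
Product A: score 742 ≥ 580; DTI 42.1% > 40%; reserves 12.2 ≥ 6 mo → does not qualify.
Product B: score 742 ≥ 660; DTI 42.1% ≤ 43%; employment 80 ≥ 24 mo; reserves 12.2 ≥ 4 mo → qualifies.
Product C: score 742 ≥ 660; DTI 42.1% > 40%; reserves 12.2 ≥ 2 mo → does not qualify.

Product B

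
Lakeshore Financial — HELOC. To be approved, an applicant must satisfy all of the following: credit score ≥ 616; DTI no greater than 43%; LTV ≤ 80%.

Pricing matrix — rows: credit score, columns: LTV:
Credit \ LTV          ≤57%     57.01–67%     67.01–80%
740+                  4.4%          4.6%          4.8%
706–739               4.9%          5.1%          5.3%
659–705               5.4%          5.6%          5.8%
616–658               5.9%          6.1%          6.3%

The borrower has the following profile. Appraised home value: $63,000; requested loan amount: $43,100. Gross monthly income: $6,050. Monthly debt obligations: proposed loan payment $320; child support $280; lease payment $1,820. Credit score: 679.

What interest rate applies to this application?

Credit score 679 ≥ 616; Total monthly debts = (320 + 280 + 1,820) = 2,420. DTI: 2,420 ÷ 6,050 = 40%, within the 43% cap
Loan-to-value = 43,100/63,000 = 68.4% — pass (80% max)
Credit 679 → row 659–705; LTV 68.4% → column 67.01–80%. Grid cell → 5.8%.

5.8%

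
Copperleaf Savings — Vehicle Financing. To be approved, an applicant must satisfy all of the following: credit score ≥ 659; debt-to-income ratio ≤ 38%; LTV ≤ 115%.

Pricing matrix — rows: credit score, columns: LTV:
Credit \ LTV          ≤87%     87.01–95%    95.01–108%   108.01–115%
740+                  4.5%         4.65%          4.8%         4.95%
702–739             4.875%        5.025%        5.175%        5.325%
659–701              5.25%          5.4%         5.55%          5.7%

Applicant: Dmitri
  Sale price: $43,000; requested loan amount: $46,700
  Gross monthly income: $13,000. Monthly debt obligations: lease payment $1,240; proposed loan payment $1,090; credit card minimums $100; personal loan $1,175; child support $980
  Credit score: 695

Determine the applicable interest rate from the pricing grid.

Credit score 695 ≥ 659; Total monthly debts = (1,240 + 1,090 + 100 + 1,175 + 980) = 4,585. DTI: 4,585 ÷ 13,000 = 35.3%, within the 38% cap
LTV: 46,700 ÷ 43,000 = 108.6%, within 115% cap
Credit 695 → row 659–701; LTV 108.6% → column 108.01–115%. Grid cell → 5.7%.

5.7%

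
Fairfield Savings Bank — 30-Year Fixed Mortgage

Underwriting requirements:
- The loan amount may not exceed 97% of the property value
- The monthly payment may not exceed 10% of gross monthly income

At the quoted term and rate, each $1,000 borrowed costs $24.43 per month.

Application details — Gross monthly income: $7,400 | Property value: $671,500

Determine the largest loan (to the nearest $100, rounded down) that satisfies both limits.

Payment cap: 10% × $7,400 = $740/month.
At $24.43 per $1,000, that supports 740/24.43 × 1,000 ≈ $30,290 → $30,200.
LTV cap: 97% × $671,500 = $651,355 → $651,300.
Binding constraint: payment-to-income.

$30,200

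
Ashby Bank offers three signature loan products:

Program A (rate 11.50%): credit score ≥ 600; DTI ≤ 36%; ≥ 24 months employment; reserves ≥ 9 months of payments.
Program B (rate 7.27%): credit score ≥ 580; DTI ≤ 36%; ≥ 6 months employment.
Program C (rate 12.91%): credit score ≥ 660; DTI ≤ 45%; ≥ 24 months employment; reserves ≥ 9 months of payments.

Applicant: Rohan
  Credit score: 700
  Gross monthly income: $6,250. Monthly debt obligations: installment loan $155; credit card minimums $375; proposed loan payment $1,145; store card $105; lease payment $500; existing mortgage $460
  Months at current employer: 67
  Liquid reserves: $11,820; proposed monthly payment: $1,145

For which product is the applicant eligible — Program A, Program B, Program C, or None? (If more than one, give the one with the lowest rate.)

Total debts = (155 + 375 + 1,145 + 105 + 500 + 460) = 2,740; DTI = 2,740/6,250 = 43.8%.
Reserves = 11,820/1,145 = 10.3 months.
Program A: score 700 ≥ 600; DTI 43.8% > 36%; employment 67 ≥ 24 mo; reserves 10.3 ≥ 9 mo → does not qualify.
Program B: score 700 ≥ 580; DTI 43.8% > 36%; employment 67 ≥ 6 mo → does not qualify.
Program C: score 700 ≥ 660; DTI 43.8% ≤ 45%; employment 67 ≥ 24 mo; reserves 10.3 ≥ 9 mo → qualifies.

Program C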